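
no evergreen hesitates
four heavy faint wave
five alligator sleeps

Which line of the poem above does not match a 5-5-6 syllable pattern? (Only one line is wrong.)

The first line

Line 1: no (1), evergreen (3), hesitates (3) → 7 (expected 5)
Line 2: four (1), heavy (2), faint (1), wave (1) → 5 ✓
Line 3: five (1), alligator (4), sleeps (1) → 6 ✓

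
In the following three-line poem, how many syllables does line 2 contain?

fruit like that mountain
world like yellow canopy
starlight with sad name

7

Line 2: world(1) + like(1) + yellow(2) + canopy(3) = 7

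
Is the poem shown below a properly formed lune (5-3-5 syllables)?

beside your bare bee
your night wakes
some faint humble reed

Yes

Line 1: beside (2), your (1), bare (1), bee (1) → 5 ✓
Line 2: your (1), night (1), wakes (1) → 3 ✓
Line 3: some (1), faint (1), humble (2), reed (1) → 5 ✓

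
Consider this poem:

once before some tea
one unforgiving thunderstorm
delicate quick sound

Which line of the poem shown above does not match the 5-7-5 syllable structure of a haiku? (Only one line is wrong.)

Line 2

Line 1: "once before some tea": 1+2+1+1 = 5 ✓
Line 2: "one unforgiving thunderstorm": 1+4+3 = 8 (expected 7)
Line 3: "delicate quick sound": 3+1+1 = 5 ✓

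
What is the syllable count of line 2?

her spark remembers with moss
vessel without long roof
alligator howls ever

Line 2: vessel (2), without (2), long (1), roof (1) → 6

6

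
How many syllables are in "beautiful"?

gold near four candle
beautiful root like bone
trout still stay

"beautiful" has 3 syllables.

3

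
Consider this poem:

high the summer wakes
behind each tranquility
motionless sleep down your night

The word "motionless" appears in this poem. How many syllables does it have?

3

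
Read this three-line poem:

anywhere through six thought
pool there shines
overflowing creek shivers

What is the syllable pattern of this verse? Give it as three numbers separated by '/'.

Line 1: anywhere (3), through (1), six (1), thought (1) → 6
Line 2: pool (1), there (1), shines (1) → 3
Line 3: overflowing (4), creek (1), shivers (2) → 7

6/3/7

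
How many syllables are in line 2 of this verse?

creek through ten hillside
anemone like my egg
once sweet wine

Line 2: anemone(4) + like(1) + my(1) + egg(1) = 7

7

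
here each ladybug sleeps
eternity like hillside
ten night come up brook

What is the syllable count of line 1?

6

Line 1: "here each ladybug sleeps": 1+1+3+1 = 6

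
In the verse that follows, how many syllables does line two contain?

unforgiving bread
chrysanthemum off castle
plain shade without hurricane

Line two: chrysanthemum (4), off (1), castle (2) → 7

7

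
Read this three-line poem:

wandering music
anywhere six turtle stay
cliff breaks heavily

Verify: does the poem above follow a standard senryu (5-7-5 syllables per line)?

Yes

Line 1: "wandering music": 3+2 = 5 ✓
Line 2: "anywhere six turtle stay": 3+1+2+1 = 7 ✓
Line 3: "cliff breaks heavily": 1+1+3 = 5 ✓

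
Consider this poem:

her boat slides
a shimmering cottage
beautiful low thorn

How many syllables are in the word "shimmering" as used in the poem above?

3

"shimmering" has 3 syllables.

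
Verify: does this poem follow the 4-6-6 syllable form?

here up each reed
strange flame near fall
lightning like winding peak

No

Line 1: "here up each reed": 1+1+1+1 = 4 ✓
Line 2: "strange flame near fall": 1+1+1+1 = 4 (expected 6)
Line 3: "lightning like winding peak": 2+1+2+1 = 6 ✓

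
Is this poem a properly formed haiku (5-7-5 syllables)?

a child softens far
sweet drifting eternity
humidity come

Yes

Line 1: "a child softens far": 1+1+2+1 = 5 ✓
Line 2: "sweet drifting eternity": 1+2+4 = 7 ✓
Line 3: "humidity come": 4+1 = 5 ✓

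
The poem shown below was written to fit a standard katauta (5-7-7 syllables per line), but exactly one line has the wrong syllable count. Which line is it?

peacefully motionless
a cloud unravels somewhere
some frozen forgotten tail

Line 1

Line 1: peacefully (3), motionless (3) → 6 (expected 5)
Line 2: a (1), cloud (1), unravels (3), somewhere (2) → 7 ✓
Line 3: some (1), frozen (2), forgotten (3), tail (1) → 7 ✓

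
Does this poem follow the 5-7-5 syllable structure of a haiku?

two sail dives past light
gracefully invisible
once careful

Line 1: "two sail dives past light": 1+1+1+1+1 = 5 ✓
Line 2: "gracefully invisible": 3+4 = 7 ✓
Line 3: "once careful": 1+2 = 3 (expected 5)

No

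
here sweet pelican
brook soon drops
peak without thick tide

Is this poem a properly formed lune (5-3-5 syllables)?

Yes

Line 1: here(1) + sweet(1) + pelican(3) = 5 ✓
Line 2: brook(1) + soon(1) + drops(1) = 3 ✓
Line 3: peak(1) + without(2) + thick(1) + tide(1) = 5 ✓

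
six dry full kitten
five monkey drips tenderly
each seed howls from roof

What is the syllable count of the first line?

The first line: six(1) + dry(1) + full(1) + kitten(2) = 5

5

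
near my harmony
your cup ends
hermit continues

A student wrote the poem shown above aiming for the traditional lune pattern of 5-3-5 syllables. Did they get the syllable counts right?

Line 1: "near my harmony": 1+1+3 = 5 ✓
Line 2: "your cup ends": 1+1+1 = 3 ✓
Line 3: "hermit continues": 2+3 = 5 ✓

Yes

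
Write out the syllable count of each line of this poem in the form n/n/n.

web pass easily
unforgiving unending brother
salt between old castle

5/9/6

Line 1: web (1), pass (1), easily (3) → 5
Line 2: unforgiving (4), unending (3), brother (2) → 9
Line 3: salt (1), between (2), old (1), castle (2) → 6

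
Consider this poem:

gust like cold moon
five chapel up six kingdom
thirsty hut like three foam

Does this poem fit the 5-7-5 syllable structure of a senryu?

No

Line 1: gust(1) + like(1) + cold(1) + moon(1) = 4 (expected 5)
Line 2: five(1) + chapel(2) + up(1) + six(1) + kingdom(2) = 7 ✓
Line 3: thirsty(2) + hut(1) + like(1) + three(1) + foam(1) = 6 (expected 5)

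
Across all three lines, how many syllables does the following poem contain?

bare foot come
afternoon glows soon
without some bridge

12

Line 1: "bare foot come": 1+1+1 = 3
Line 2: "afternoon glows soon": 3+1+1 = 5
Line 3: "without some bridge": 2+1+1 = 4
Total: 3 + 5 + 4 = 12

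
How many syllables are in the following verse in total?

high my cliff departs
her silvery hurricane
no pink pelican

Line 1: high(1) + my(1) + cliff(1) + departs(2) = 5
Line 2: her(1) + silvery(3) + hurricane(3) = 7
Line 3: no(1) + pink(1) + pelican(3) = 5
Total: 5 + 7 + 5 = 17

17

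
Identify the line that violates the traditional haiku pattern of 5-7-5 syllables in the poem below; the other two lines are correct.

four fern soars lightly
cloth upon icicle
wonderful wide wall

Line 1: four(1) + fern(1) + soars(1) + lightly(2) = 5 ✓
Line 2: cloth(1) + upon(2) + icicle(3) = 6 (expected 7)
Line 3: wonderful(3) + wide(1) + wall(1) = 5 ✓

The second line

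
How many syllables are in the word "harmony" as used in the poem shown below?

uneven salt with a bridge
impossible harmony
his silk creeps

3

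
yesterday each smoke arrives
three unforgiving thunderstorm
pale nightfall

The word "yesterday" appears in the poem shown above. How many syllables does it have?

3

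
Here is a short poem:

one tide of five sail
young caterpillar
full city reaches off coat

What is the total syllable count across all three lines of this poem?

Line 1: "one tide of five sail": 1+1+1+1+1 = 5
Line 2: "young caterpillar": 1+4 = 5
Line 3: "full city reaches off coat": 1+2+2+1+1 = 7
Total: 5 + 5 + 7 = 17

17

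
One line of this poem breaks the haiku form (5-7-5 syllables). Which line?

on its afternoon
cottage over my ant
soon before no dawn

The second line

Line 1: on(1) + its(1) + afternoon(3) = 5 ✓
Line 2: cottage(2) + over(2) + my(1) + ant(1) = 6 (expected 7)
Line 3: soon(1) + before(2) + no(1) + dawn(1) = 5 ✓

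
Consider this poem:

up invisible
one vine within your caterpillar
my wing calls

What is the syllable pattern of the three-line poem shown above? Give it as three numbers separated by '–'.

5–9–3

Line 1: up (1), invisible (4) → 5
Line 2: one (1), vine (1), within (2), your (1), caterpillar (4) → 9
Line 3: my (1), wing (1), calls (1) → 3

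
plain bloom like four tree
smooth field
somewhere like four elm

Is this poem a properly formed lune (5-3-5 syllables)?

No

Line 1: "plain bloom like four tree": 1+1+1+1+1 = 5 ✓
Line 2: "smooth field": 1+1 = 2 (expected 3)
Line 3: "somewhere like four elm": 2+1+1+1 = 5 ✓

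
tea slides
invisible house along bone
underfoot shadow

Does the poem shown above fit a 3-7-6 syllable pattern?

Line 1: tea (1), slides (1) → 2 (expected 3)
Line 2: invisible (4), house (1), along (2), bone (1) → 8 (expected 7)
Line 3: underfoot (3), shadow (2) → 5 (expected 6)

No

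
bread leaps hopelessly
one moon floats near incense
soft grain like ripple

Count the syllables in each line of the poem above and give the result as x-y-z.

5-6-5

Line 1: "bread leaps hopelessly": 1+1+3 = 5
Line 2: "one moon floats near incense": 1+1+1+1+2 = 6
Line 3: "soft grain like ripple": 1+1+1+2 = 5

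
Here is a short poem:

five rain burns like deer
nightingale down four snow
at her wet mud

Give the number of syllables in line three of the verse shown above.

Line three: at (1), her (1), wet (1), mud (1) → 4

4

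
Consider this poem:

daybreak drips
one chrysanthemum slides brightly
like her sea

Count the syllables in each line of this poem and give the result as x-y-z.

Line 1: daybreak (2), drips (1) → 3
Line 2: one (1), chrysanthemum (4), slides (1), brightly (2) → 8
Line 3: like (1), her (1), sea (1) → 3

3-8-3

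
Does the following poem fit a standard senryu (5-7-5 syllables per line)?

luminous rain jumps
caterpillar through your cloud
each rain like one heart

Yes

Line 1: luminous(3) + rain(1) + jumps(1) = 5 ✓
Line 2: caterpillar(4) + through(1) + your(1) + cloud(1) = 7 ✓
Line 3: each(1) + rain(1) + like(1) + one(1) + heart(1) = 5 ✓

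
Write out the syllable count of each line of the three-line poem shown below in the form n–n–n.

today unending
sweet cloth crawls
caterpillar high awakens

5–3–8

Line 1: "today unending": 2+3 = 5
Line 2: "sweet cloth crawls": 1+1+1 = 3
Line 3: "caterpillar high awakens": 4+1+3 = 8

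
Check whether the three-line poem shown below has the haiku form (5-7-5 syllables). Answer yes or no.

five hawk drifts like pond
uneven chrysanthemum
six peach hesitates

Yes

Line 1: "five hawk drifts like pond": 1+1+1+1+1 = 5 ✓
Line 2: "uneven chrysanthemum": 3+4 = 7 ✓
Line 3: "six peach hesitates": 1+1+3 = 5 ✓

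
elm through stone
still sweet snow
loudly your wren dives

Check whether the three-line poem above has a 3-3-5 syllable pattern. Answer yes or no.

Yes

Line 1: elm(1) + through(1) + stone(1) = 3 ✓
Line 2: still(1) + sweet(1) + snow(1) = 3 ✓
Line 3: loudly(2) + your(1) + wren(1) + dives(1) = 5 ✓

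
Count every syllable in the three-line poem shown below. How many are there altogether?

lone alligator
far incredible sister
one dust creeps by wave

Line 1: lone (1), alligator (4) → 5
Line 2: far (1), incredible (4), sister (2) → 7
Line 3: one (1), dust (1), creeps (1), by (1), wave (1) → 5
Total: 5 + 7 + 5 = 17

17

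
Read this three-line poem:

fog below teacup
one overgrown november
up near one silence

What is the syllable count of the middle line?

7

The middle line: one (1), overgrown (3), november (3) → 7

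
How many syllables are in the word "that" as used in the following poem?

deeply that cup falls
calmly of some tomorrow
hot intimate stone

1

"that" has 1 syllable.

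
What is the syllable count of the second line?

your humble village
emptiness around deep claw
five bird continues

7

The second line: "emptiness around deep claw": 3+2+1+1 = 7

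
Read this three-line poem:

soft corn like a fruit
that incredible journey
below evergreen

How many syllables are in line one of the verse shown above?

5

Line one: "soft corn like a fruit": 1+1+1+1+1 = 5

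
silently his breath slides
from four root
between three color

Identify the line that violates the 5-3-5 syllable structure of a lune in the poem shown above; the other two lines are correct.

The first line

Line 1: silently (3), his (1), breath (1), slides (1) → 6 (expected 5)
Line 2: from (1), four (1), root (1) → 3 ✓
Line 3: between (2), three (1), color (2) → 5 ✓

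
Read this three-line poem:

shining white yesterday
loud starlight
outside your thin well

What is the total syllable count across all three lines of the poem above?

14

Line 1: shining(2) + white(1) + yesterday(3) = 6
Line 2: loud(1) + starlight(2) = 3
Line 3: outside(2) + your(1) + thin(1) + well(1) = 5
Total: 6 + 3 + 5 = 14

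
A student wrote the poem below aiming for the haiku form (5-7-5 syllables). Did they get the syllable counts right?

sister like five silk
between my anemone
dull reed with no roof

Yes

Line 1: sister(2) + like(1) + five(1) + silk(1) = 5 ✓
Line 2: between(2) + my(1) + anemone(4) = 7 ✓
Line 3: dull(1) + reed(1) + with(1) + no(1) + roof(1) = 5 ✓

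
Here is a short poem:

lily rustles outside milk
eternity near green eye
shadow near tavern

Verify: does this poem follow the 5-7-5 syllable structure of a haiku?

No

Line 1: lily (2), rustles (2), outside (2), milk (1) → 7 (expected 5)
Line 2: eternity (4), near (1), green (1), eye (1) → 7 ✓
Line 3: shadow (2), near (1), tavern (2) → 5 ✓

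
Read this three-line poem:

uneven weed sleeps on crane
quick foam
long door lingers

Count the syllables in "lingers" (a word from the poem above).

2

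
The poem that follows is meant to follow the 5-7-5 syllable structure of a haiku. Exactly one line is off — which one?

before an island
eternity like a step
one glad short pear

Line 1: before (2), an (1), island (2) → 5 ✓
Line 2: eternity (4), like (1), a (1), step (1) → 7 ✓
Line 3: one (1), glad (1), short (1), pear (1) → 4 (expected 5)

Line 3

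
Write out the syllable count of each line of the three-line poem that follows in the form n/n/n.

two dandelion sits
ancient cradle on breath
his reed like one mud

Line 1: two(1) + dandelion(4) + sits(1) = 6
Line 2: ancient(2) + cradle(2) + on(1) + breath(1) = 6
Line 3: his(1) + reed(1) + like(1) + one(1) + mud(1) = 5

6/6/5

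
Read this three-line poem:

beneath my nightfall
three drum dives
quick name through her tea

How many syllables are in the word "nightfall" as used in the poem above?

2

"nightfall" has 2 syllables.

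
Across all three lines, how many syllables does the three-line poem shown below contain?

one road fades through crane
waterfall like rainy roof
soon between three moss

Line 1: one (1), road (1), fades (1), through (1), crane (1) → 5
Line 2: waterfall (3), like (1), rainy (2), roof (1) → 7
Line 3: soon (1), between (2), three (1), moss (1) → 5
Total: 5 + 7 + 5 = 17

17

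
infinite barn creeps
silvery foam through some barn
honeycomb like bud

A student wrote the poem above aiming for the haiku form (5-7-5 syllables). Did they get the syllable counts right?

Line 1: infinite(3) + barn(1) + creeps(1) = 5 ✓
Line 2: silvery(3) + foam(1) + through(1) + some(1) + barn(1) = 7 ✓
Line 3: honeycomb(3) + like(1) + bud(1) = 5 ✓

Yes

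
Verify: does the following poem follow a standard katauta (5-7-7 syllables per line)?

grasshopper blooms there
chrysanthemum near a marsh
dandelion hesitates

Line 1: grasshopper (3), blooms (1), there (1) → 5 ✓
Line 2: chrysanthemum (4), near (1), a (1), marsh (1) → 7 ✓
Line 3: dandelion (4), hesitates (3) → 7 ✓

Yes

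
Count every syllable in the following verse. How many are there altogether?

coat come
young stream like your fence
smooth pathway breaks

Line 1: coat (1), come (1) → 2
Line 2: young (1), stream (1), like (1), your (1), fence (1) → 5
Line 3: smooth (1), pathway (2), breaks (1) → 4
Total: 2 + 5 + 4 = 11

11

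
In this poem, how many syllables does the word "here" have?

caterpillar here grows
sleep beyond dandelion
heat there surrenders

1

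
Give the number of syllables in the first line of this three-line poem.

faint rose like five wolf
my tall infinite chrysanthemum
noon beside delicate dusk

5

The first line: faint (1), rose (1), like (1), five (1), wolf (1) → 5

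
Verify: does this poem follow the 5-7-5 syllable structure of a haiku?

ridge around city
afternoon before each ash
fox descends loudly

Line 1: ridge(1) + around(2) + city(2) = 5 ✓
Line 2: afternoon(3) + before(2) + each(1) + ash(1) = 7 ✓
Line 3: fox(1) + descends(2) + loudly(2) = 5 ✓

Yes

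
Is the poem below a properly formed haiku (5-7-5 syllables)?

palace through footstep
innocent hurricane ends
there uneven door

Yes

Line 1: palace (2), through (1), footstep (2) → 5 ✓
Line 2: innocent (3), hurricane (3), ends (1) → 7 ✓
Line 3: there (1), uneven (3), door (1) → 5 ✓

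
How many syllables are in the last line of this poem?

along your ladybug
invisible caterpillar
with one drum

3

The last line: with(1) + one(1) + drum(1) = 3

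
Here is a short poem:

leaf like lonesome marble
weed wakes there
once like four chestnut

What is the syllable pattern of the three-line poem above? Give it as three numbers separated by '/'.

Line 1: leaf (1), like (1), lonesome (2), marble (2) → 6
Line 2: weed (1), wakes (1), there (1) → 3
Line 3: once (1), like (1), four (1), chestnut (2) → 5

6/3/5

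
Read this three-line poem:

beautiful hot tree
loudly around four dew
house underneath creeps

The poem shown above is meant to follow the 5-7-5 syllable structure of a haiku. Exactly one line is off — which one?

Line 2

Line 1: beautiful (3), hot (1), tree (1) → 5 ✓
Line 2: loudly (2), around (2), four (1), dew (1) → 6 (expected 7)
Line 3: house (1), underneath (3), creeps (1) → 5 ✓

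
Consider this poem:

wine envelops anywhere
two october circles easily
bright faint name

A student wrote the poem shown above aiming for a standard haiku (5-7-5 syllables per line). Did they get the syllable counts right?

Line 1: wine(1) + envelops(3) + anywhere(3) = 7 (expected 5)
Line 2: two(1) + october(3) + circles(2) + easily(3) = 9 (expected 7)
Line 3: bright(1) + faint(1) + name(1) = 3 (expected 5)

No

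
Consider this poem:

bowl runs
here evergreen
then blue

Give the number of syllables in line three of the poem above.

Line three: then(1) + blue(1) = 2

2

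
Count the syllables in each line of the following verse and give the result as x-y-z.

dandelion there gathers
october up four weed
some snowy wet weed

7-6-5

Line 1: dandelion(4) + there(1) + gathers(2) = 7
Line 2: october(3) + up(1) + four(1) + weed(1) = 6
Line 3: some(1) + snowy(2) + wet(1) + weed(1) = 5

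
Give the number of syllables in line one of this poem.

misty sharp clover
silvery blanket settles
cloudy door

5

Line one: misty(2) + sharp(1) + clover(2) = 5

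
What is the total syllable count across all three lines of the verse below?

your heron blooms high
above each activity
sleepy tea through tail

Line 1: "your heron blooms high": 1+2+1+1 = 5
Line 2: "above each activity": 2+1+4 = 7
Line 3: "sleepy tea through tail": 2+1+1+1 = 5
Total: 5 + 7 + 5 = 17

17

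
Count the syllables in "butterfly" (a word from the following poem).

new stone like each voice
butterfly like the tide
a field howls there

"butterfly" has 3 syllables.

3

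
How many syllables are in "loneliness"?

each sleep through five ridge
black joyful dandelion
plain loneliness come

3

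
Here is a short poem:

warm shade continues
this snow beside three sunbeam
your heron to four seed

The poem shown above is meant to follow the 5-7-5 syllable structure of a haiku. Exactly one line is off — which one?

Line 1: warm (1), shade (1), continues (3) → 5 ✓
Line 2: this (1), snow (1), beside (2), three (1), sunbeam (2) → 7 ✓
Line 3: your (1), heron (2), to (1), four (1), seed (1) → 6 (expected 5)

Line 3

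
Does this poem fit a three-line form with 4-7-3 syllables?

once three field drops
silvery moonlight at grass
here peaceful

Yes

Line 1: once(1) + three(1) + field(1) + drops(1) = 4 ✓
Line 2: silvery(3) + moonlight(2) + at(1) + grass(1) = 7 ✓
Line 3: here(1) + peaceful(2) = 3 ✓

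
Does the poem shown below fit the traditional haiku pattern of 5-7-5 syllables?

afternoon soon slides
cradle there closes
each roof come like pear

Line 1: afternoon(3) + soon(1) + slides(1) = 5 ✓
Line 2: cradle(2) + there(1) + closes(2) = 5 (expected 7)
Line 3: each(1) + roof(1) + come(1) + like(1) + pear(1) = 5 ✓

No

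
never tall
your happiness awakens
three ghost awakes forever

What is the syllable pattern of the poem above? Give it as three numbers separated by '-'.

3-7-7

Line 1: never (2), tall (1) → 3
Line 2: your (1), happiness (3), awakens (3) → 7
Line 3: three (1), ghost (1), awakes (2), forever (3) → 7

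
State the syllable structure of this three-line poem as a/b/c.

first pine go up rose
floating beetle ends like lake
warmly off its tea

5/7/5

Line 1: first (1), pine (1), go (1), up (1), rose (1) → 5
Line 2: floating (2), beetle (2), ends (1), like (1), lake (1) → 7
Line 3: warmly (2), off (1), its (1), tea (1) → 5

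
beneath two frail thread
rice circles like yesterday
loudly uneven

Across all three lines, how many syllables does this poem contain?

Line 1: "beneath two frail thread": 2+1+1+1 = 5
Line 2: "rice circles like yesterday": 1+2+1+3 = 7
Line 3: "loudly uneven": 2+3 = 5
Total: 5 + 7 + 5 = 17

17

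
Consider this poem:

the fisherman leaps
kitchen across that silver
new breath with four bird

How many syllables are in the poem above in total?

17

Line 1: "the fisherman leaps": 1+3+1 = 5
Line 2: "kitchen across that silver": 2+2+1+2 = 7
Line 3: "new breath with four bird": 1+1+1+1+1 = 5
Total: 5 + 7 + 5 = 17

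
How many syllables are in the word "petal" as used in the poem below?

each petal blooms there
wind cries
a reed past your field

2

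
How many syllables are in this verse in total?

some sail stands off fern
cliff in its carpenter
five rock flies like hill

Line 1: some(1) + sail(1) + stands(1) + off(1) + fern(1) = 5
Line 2: cliff(1) + in(1) + its(1) + carpenter(3) = 6
Line 3: five(1) + rock(1) + flies(1) + like(1) + hill(1) = 5
Total: 5 + 6 + 5 = 16

16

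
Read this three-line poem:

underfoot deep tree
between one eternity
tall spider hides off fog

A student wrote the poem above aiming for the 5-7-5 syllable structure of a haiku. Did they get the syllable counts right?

No

Line 1: underfoot(3) + deep(1) + tree(1) = 5 ✓
Line 2: between(2) + one(1) + eternity(4) = 7 ✓
Line 3: tall(1) + spider(2) + hides(1) + off(1) + fog(1) = 6 (expected 5)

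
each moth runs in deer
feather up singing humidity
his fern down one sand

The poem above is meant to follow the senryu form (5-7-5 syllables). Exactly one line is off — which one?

Line 1: each(1) + moth(1) + runs(1) + in(1) + deer(1) = 5 ✓
Line 2: feather(2) + up(1) + singing(2) + humidity(4) = 9 (expected 7)
Line 3: his(1) + fern(1) + down(1) + one(1) + sand(1) = 5 ✓

Line 2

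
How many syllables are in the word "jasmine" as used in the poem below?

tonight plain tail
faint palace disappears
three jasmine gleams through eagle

2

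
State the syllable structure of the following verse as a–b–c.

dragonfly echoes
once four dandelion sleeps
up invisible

Line 1: dragonfly(3) + echoes(2) = 5
Line 2: once(1) + four(1) + dandelion(4) + sleeps(1) = 7
Line 3: up(1) + invisible(4) = 5

5–7–5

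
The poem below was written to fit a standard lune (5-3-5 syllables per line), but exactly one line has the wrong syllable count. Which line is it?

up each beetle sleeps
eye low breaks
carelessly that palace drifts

Line 3

Line 1: up(1) + each(1) + beetle(2) + sleeps(1) = 5 ✓
Line 2: eye(1) + low(1) + breaks(1) = 3 ✓
Line 3: carelessly(3) + that(1) + palace(2) + drifts(1) = 7 (expected 5)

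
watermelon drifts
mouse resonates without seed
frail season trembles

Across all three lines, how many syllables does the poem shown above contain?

17

Line 1: watermelon(4) + drifts(1) = 5
Line 2: mouse(1) + resonates(3) + without(2) + seed(1) = 7
Line 3: frail(1) + season(2) + trembles(2) = 5
Total: 5 + 7 + 5 = 17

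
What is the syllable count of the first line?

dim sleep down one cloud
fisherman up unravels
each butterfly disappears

5

The first line: dim(1) + sleep(1) + down(1) + one(1) + cloud(1) = 5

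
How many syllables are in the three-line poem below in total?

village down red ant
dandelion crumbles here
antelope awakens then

Line 1: "village down red ant": 2+1+1+1 = 5
Line 2: "dandelion crumbles here": 4+2+1 = 7
Line 3: "antelope awakens then": 3+3+1 = 7
Total: 5 + 7 + 7 = 19

19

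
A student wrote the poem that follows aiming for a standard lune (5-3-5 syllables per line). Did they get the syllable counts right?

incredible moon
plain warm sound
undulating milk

Line 1: incredible (4), moon (1) → 5 ✓
Line 2: plain (1), warm (1), sound (1) → 3 ✓
Line 3: undulating (4), milk (1) → 5 ✓

Yes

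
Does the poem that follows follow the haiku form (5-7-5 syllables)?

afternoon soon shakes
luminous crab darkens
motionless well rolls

Line 1: afternoon(3) + soon(1) + shakes(1) = 5 ✓
Line 2: luminous(3) + crab(1) + darkens(2) = 6 (expected 7)
Line 3: motionless(3) + well(1) + rolls(1) = 5 ✓

No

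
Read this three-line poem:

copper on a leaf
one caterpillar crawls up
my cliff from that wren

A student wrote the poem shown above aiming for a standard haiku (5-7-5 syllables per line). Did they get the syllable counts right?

Line 1: copper (2), on (1), a (1), leaf (1) → 5 ✓
Line 2: one (1), caterpillar (4), crawls (1), up (1) → 7 ✓
Line 3: my (1), cliff (1), from (1), that (1), wren (1) → 5 ✓

Yes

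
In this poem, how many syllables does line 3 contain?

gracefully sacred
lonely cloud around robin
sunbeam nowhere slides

Line 3: sunbeam (2), nowhere (2), slides (1) → 5

5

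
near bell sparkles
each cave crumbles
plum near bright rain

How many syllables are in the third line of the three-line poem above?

4

The third line: plum (1), near (1), bright (1), rain (1) → 4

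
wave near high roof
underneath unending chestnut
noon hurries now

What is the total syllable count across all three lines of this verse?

16

Line 1: "wave near high roof": 1+1+1+1 = 4
Line 2: "underneath unending chestnut": 3+3+2 = 8
Line 3: "noon hurries now": 1+2+1 = 4
Total: 4 + 8 + 4 = 16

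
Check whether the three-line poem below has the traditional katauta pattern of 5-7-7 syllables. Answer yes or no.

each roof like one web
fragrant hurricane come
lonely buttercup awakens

No

Line 1: each (1), roof (1), like (1), one (1), web (1) → 5 ✓
Line 2: fragrant (2), hurricane (3), come (1) → 6 (expected 7)
Line 3: lonely (2), buttercup (3), awakens (3) → 8 (expected 7)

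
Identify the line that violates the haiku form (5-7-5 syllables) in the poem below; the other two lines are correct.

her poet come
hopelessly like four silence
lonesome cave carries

Line 1: her(1) + poet(2) + come(1) = 4 (expected 5)
Line 2: hopelessly(3) + like(1) + four(1) + silence(2) = 7 ✓
Line 3: lonesome(2) + cave(1) + carries(2) = 5 ✓

The first line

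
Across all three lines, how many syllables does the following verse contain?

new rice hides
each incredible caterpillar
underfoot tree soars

17

Line 1: new(1) + rice(1) + hides(1) = 3
Line 2: each(1) + incredible(4) + caterpillar(4) = 9
Line 3: underfoot(3) + tree(1) + soars(1) = 5
Total: 3 + 9 + 5 = 17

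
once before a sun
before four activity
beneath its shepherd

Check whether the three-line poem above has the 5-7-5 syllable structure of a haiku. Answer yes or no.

Line 1: once(1) + before(2) + a(1) + sun(1) = 5 ✓
Line 2: before(2) + four(1) + activity(4) = 7 ✓
Line 3: beneath(2) + its(1) + shepherd(2) = 5 ✓

Yes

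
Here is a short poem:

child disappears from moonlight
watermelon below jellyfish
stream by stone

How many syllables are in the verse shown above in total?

Line 1: child(1) + disappears(3) + from(1) + moonlight(2) = 7
Line 2: watermelon(4) + below(2) + jellyfish(3) = 9
Line 3: stream(1) + by(1) + stone(1) = 3
Total: 7 + 9 + 3 = 19

19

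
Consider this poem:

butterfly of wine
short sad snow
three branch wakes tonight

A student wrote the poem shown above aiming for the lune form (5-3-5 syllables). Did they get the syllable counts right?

Line 1: butterfly(3) + of(1) + wine(1) = 5 ✓
Line 2: short(1) + sad(1) + snow(1) = 3 ✓
Line 3: three(1) + branch(1) + wakes(1) + tonight(2) = 5 ✓

Yes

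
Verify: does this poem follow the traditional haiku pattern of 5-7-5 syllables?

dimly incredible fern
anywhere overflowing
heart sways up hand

Line 1: dimly (2), incredible (4), fern (1) → 7 (expected 5)
Line 2: anywhere (3), overflowing (4) → 7 ✓
Line 3: heart (1), sways (1), up (1), hand (1) → 4 (expected 5)

No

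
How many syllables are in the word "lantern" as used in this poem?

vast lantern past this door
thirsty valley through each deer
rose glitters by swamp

2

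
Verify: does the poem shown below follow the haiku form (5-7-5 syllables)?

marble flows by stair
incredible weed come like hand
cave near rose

Line 1: marble (2), flows (1), by (1), stair (1) → 5 ✓
Line 2: incredible (4), weed (1), come (1), like (1), hand (1) → 8 (expected 7)
Line 3: cave (1), near (1), rose (1) → 3 (expected 5)

No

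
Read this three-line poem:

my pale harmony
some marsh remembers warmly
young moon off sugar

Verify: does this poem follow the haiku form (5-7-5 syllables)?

Line 1: my(1) + pale(1) + harmony(3) = 5 ✓
Line 2: some(1) + marsh(1) + remembers(3) + warmly(2) = 7 ✓
Line 3: young(1) + moon(1) + off(1) + sugar(2) = 5 ✓

Yes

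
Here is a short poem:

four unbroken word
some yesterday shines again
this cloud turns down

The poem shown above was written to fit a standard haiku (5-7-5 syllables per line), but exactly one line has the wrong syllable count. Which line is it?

Line 3

Line 1: "four unbroken word": 1+3+1 = 5 ✓
Line 2: "some yesterday shines again": 1+3+1+2 = 7 ✓
Line 3: "this cloud turns down": 1+1+1+1 = 4 (expected 5)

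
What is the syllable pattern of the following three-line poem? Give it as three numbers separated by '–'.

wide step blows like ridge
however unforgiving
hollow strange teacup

5–7–5

Line 1: wide(1) + step(1) + blows(1) + like(1) + ridge(1) = 5
Line 2: however(3) + unforgiving(4) = 7
Line 3: hollow(2) + strange(1) + teacup(2) = 5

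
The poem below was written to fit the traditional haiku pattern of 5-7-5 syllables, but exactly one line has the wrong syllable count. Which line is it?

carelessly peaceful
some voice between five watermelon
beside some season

Line 1: carelessly(3) + peaceful(2) = 5 ✓
Line 2: some(1) + voice(1) + between(2) + five(1) + watermelon(4) = 9 (expected 7)
Line 3: beside(2) + some(1) + season(2) = 5 ✓

Line 2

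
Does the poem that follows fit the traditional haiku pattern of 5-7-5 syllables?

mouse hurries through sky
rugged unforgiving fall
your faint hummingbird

Yes

Line 1: mouse(1) + hurries(2) + through(1) + sky(1) = 5 ✓
Line 2: rugged(2) + unforgiving(4) + fall(1) = 7 ✓
Line 3: your(1) + faint(1) + hummingbird(3) = 5 ✓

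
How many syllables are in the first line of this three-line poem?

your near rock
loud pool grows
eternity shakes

3

The first line: your(1) + near(1) + rock(1) = 3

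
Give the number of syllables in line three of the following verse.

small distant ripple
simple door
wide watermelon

Line three: wide (1), watermelon (4) → 5

5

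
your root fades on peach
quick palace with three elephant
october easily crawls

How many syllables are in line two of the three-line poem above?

Line two: quick (1), palace (2), with (1), three (1), elephant (3) → 8

8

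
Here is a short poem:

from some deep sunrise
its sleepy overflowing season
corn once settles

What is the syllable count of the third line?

4

The third line: corn (1), once (1), settles (2) → 4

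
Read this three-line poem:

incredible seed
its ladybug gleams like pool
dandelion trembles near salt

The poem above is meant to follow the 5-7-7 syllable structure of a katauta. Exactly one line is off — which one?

Line 3

Line 1: "incredible seed": 4+1 = 5 ✓
Line 2: "its ladybug gleams like pool": 1+3+1+1+1 = 7 ✓
Line 3: "dandelion trembles near salt": 4+2+1+1 = 8 (expected 7)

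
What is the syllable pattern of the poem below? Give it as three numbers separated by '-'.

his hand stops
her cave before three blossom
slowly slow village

3-7-5

Line 1: "his hand stops": 1+1+1 = 3
Line 2: "her cave before three blossom": 1+1+2+1+2 = 7
Line 3: "slowly slow village": 2+1+2 = 5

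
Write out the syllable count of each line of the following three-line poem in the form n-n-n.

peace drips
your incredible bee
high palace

2-6-3

Line 1: peace (1), drips (1) → 2
Line 2: your (1), incredible (4), bee (1) → 6
Line 3: high (1), palace (2) → 3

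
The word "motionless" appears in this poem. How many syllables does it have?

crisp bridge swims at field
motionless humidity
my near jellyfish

3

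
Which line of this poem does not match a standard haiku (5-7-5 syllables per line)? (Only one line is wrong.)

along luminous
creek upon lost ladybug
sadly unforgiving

The third line

Line 1: along (2), luminous (3) → 5 ✓
Line 2: creek (1), upon (2), lost (1), ladybug (3) → 7 ✓
Line 3: sadly (2), unforgiving (4) → 6 (expected 5)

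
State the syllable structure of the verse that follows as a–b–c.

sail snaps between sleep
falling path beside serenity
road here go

5–9–3

Line 1: sail(1) + snaps(1) + between(2) + sleep(1) = 5
Line 2: falling(2) + path(1) + beside(2) + serenity(4) = 9
Line 3: road(1) + here(1) + go(1) = 3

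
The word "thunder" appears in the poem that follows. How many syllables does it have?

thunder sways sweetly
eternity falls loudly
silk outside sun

2

"thunder" has 2 syllables.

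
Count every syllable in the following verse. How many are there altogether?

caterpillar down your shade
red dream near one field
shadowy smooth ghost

17

Line 1: "caterpillar down your shade": 4+1+1+1 = 7
Line 2: "red dream near one field": 1+1+1+1+1 = 5
Line 3: "shadowy smooth ghost": 3+1+1 = 5
Total: 7 + 5 + 5 = 17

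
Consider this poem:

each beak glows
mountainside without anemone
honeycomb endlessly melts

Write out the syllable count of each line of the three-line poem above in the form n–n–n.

Line 1: "each beak glows": 1+1+1 = 3
Line 2: "mountainside without anemone": 3+2+4 = 9
Line 3: "honeycomb endlessly melts": 3+3+1 = 7

3–9–7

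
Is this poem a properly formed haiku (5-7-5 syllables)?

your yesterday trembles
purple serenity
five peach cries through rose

Line 1: "your yesterday trembles": 1+3+2 = 6 (expected 5)
Line 2: "purple serenity": 2+4 = 6 (expected 7)
Line 3: "five peach cries through rose": 1+1+1+1+1 = 5 ✓

No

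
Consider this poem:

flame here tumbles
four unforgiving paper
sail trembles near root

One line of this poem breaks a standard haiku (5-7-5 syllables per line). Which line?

Line 1: flame (1), here (1), tumbles (2) → 4 (expected 5)
Line 2: four (1), unforgiving (4), paper (2) → 7 ✓
Line 3: sail (1), trembles (2), near (1), root (1) → 5 ✓

The first line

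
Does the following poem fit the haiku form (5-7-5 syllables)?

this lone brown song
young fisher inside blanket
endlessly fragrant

Line 1: this(1) + lone(1) + brown(1) + song(1) = 4 (expected 5)
Line 2: young(1) + fisher(2) + inside(2) + blanket(2) = 7 ✓
Line 3: endlessly(3) + fragrant(2) = 5 ✓

No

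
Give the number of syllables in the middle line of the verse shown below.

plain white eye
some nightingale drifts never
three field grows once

7

The middle line: "some nightingale drifts never": 1+3+1+2 = 7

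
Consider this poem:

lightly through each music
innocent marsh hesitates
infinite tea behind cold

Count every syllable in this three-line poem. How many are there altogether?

Line 1: lightly(2) + through(1) + each(1) + music(2) = 6
Line 2: innocent(3) + marsh(1) + hesitates(3) = 7
Line 3: infinite(3) + tea(1) + behind(2) + cold(1) = 7
Total: 6 + 7 + 7 = 20

20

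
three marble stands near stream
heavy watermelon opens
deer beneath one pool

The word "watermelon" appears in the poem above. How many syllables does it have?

4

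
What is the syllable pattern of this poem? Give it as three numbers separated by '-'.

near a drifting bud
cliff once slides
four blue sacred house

5-3-5

Line 1: near(1) + a(1) + drifting(2) + bud(1) = 5
Line 2: cliff(1) + once(1) + slides(1) = 3
Line 3: four(1) + blue(1) + sacred(2) + house(1) = 5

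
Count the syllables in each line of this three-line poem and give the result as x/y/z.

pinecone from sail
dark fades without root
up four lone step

4/5/4

Line 1: pinecone (2), from (1), sail (1) → 4
Line 2: dark (1), fades (1), without (2), root (1) → 5
Line 3: up (1), four (1), lone (1), step (1) → 4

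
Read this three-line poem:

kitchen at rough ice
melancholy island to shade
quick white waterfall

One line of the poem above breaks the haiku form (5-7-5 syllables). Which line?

Line 2

Line 1: kitchen(2) + at(1) + rough(1) + ice(1) = 5 ✓
Line 2: melancholy(4) + island(2) + to(1) + shade(1) = 8 (expected 7)
Line 3: quick(1) + white(1) + waterfall(3) = 5 ✓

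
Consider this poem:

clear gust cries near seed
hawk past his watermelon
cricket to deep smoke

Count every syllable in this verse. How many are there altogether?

Line 1: clear(1) + gust(1) + cries(1) + near(1) + seed(1) = 5
Line 2: hawk(1) + past(1) + his(1) + watermelon(4) = 7
Line 3: cricket(2) + to(1) + deep(1) + smoke(1) = 5
Total: 5 + 7 + 5 = 17

17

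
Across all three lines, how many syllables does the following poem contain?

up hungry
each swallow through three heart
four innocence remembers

16

Line 1: up (1), hungry (2) → 3
Line 2: each (1), swallow (2), through (1), three (1), heart (1) → 6
Line 3: four (1), innocence (3), remembers (3) → 7
Total: 3 + 6 + 7 = 16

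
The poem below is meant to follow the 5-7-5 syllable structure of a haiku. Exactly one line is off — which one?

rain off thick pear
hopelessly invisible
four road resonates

The first line

Line 1: rain(1) + off(1) + thick(1) + pear(1) = 4 (expected 5)
Line 2: hopelessly(3) + invisible(4) = 7 ✓
Line 3: four(1) + road(1) + resonates(3) = 5 ✓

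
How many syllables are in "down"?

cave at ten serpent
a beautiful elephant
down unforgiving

"down" has 1 syllable.

1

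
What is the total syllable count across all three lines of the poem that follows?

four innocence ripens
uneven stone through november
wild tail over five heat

20

Line 1: "four innocence ripens": 1+3+2 = 6
Line 2: "uneven stone through november": 3+1+1+3 = 8
Line 3: "wild tail over five heat": 1+1+2+1+1 = 6
Total: 6 + 8 + 6 = 20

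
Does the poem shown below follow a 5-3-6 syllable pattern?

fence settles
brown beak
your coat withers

No

Line 1: "fence settles": 1+2 = 3 (expected 5)
Line 2: "brown beak": 1+1 = 2 (expected 3)
Line 3: "your coat withers": 1+1+2 = 4 (expected 6)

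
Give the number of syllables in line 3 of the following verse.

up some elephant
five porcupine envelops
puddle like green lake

5

Line 3: "puddle like green lake": 2+1+1+1 = 5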